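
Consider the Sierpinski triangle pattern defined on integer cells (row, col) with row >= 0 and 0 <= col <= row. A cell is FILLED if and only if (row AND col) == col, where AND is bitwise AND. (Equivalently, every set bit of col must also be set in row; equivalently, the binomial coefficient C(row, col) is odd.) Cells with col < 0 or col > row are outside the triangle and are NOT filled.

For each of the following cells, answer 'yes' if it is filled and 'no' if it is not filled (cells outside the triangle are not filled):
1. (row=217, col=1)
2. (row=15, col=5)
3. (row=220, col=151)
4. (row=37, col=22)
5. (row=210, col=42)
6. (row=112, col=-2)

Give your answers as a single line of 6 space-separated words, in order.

(217,1): row=0b11011001, col=0b1, row AND col = 0b1 = 1; 1 == 1 -> filled
(15,5): row=0b1111, col=0b101, row AND col = 0b101 = 5; 5 == 5 -> filled
(220,151): row=0b11011100, col=0b10010111, row AND col = 0b10010100 = 148; 148 != 151 -> empty
(37,22): row=0b100101, col=0b10110, row AND col = 0b100 = 4; 4 != 22 -> empty
(210,42): row=0b11010010, col=0b101010, row AND col = 0b10 = 2; 2 != 42 -> empty
(112,-2): col outside [0, 112] -> not filled

Answer: yes yes no no no no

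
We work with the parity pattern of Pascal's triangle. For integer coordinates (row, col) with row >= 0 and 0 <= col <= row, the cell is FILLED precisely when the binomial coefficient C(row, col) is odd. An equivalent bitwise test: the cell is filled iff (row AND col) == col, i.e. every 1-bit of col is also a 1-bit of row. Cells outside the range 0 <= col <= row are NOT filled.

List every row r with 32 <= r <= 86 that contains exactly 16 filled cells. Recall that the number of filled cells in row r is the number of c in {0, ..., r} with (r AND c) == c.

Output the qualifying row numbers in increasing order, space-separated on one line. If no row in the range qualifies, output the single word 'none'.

Answer: 39 43 45 46 51 53 54 57 58 60 71 75 77 78 83 85 86

Derivation:
Row r has 2^popcount(r) filled cells, so we need popcount(r) = log2(16) = 4.
Scan r = 32..86 and keep those with exactly 4 one-bits:
r=32=100000 popcount=1 -> skip
r=33=100001 popcount=2 -> skip
r=34=100010 popcount=2 -> skip
r=35=100011 popcount=3 -> skip
r=36=100100 popcount=2 -> skip
r=37=100101 popcount=3 -> skip
r=38=100110 popcount=3 -> skip
r=39=100111 popcount=4 -> KEEP
r=40=101000 popcount=2 -> skip
r=41=101001 popcount=3 -> skip
r=42=101010 popcount=3 -> skip
r=43=101011 popcount=4 -> KEEP
r=44=101100 popcount=3 -> skip
r=45=101101 popcount=4 -> KEEP
r=46=101110 popcount=4 -> KEEP
r=47=101111 popcount=5 -> skip
r=48=110000 popcount=2 -> skip
r=49=110001 popcount=3 -> skip
r=50=110010 popcount=3 -> skip
r=51=110011 popcount=4 -> KEEP
r=52=110100 popcount=3 -> skip
r=53=110101 popcount=4 -> KEEP
r=54=110110 popcount=4 -> KEEP
r=55=110111 popcount=5 -> skip
r=56=111000 popcount=3 -> skip
r=57=111001 popcount=4 -> KEEP
r=58=111010 popcount=4 -> KEEP
r=59=111011 popcount=5 -> skip
r=60=111100 popcount=4 -> KEEP
r=61=111101 popcount=5 -> skip
r=62=111110 popcount=5 -> skip
r=63=111111 popcount=6 -> skip
r=64=1000000 popcount=1 -> skip
r=65=1000001 popcount=2 -> skip
r=66=1000010 popcount=2 -> skip
r=67=1000011 popcount=3 -> skip
r=68=1000100 popcount=2 -> skip
r=69=1000101 popcount=3 -> skip
r=70=1000110 popcount=3 -> skip
r=71=1000111 popcount=4 -> KEEP
r=72=1001000 popcount=2 -> skip
r=73=1001001 popcount=3 -> skip
r=74=1001010 popcount=3 -> skip
r=75=1001011 popcount=4 -> KEEP
r=76=1001100 popcount=3 -> skip
r=77=1001101 popcount=4 -> KEEP
r=78=1001110 popcount=4 -> KEEP
r=79=1001111 popcount=5 -> skip
r=80=1010000 popcount=2 -> skip
r=81=1010001 popcount=3 -> skip
r=82=1010010 popcount=3 -> skip
r=83=1010011 popcount=4 -> KEEP
r=84=1010100 popcount=3 -> skip
r=85=1010101 popcount=4 -> KEEP
r=86=1010110 popcount=4 -> KEEP
Kept rows: 39 43 45 46 51 53 54 57 58 60 71 75 77 78 83 85 86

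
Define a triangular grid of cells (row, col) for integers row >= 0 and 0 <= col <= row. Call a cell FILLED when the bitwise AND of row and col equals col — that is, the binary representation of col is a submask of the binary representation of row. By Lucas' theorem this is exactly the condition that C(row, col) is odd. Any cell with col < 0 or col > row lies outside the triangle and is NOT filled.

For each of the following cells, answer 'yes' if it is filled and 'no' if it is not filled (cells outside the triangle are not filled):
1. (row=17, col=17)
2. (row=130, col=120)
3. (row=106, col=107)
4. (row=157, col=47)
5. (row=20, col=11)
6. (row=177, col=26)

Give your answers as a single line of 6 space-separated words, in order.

Answer: yes no no no no no

Derivation:
(17,17): row=0b10001, col=0b10001, row AND col = 0b10001 = 17; 17 == 17 -> filled
(130,120): row=0b10000010, col=0b1111000, row AND col = 0b0 = 0; 0 != 120 -> empty
(106,107): col outside [0, 106] -> not filled
(157,47): row=0b10011101, col=0b101111, row AND col = 0b1101 = 13; 13 != 47 -> empty
(20,11): row=0b10100, col=0b1011, row AND col = 0b0 = 0; 0 != 11 -> empty
(177,26): row=0b10110001, col=0b11010, row AND col = 0b10000 = 16; 16 != 26 -> empty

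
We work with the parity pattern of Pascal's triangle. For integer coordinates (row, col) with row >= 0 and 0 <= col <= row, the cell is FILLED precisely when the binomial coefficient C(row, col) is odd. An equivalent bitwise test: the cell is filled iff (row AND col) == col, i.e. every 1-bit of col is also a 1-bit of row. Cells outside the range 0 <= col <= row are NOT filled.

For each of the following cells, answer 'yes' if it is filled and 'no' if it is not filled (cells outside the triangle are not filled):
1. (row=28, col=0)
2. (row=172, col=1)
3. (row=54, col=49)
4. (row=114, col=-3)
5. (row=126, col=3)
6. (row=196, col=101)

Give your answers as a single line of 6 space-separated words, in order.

Answer: yes no no no no no

Derivation:
(28,0): row=0b11100, col=0b0, row AND col = 0b0 = 0; 0 == 0 -> filled
(172,1): row=0b10101100, col=0b1, row AND col = 0b0 = 0; 0 != 1 -> empty
(54,49): row=0b110110, col=0b110001, row AND col = 0b110000 = 48; 48 != 49 -> empty
(114,-3): col outside [0, 114] -> not filled
(126,3): row=0b1111110, col=0b11, row AND col = 0b10 = 2; 2 != 3 -> empty
(196,101): row=0b11000100, col=0b1100101, row AND col = 0b1000100 = 68; 68 != 101 -> empty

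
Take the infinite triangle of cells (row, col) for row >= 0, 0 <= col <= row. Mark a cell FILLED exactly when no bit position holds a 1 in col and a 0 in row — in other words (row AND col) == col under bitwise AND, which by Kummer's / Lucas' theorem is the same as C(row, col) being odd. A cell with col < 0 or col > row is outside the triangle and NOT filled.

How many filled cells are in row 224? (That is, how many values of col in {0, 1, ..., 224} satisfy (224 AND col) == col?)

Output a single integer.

224 in binary = 11100000
popcount(224) = number of 1-bits in 11100000 = 3
A col c satisfies (224 AND c) == c iff every set bit of c is also set in 224; each of the 3 set bits of 224 can independently be on or off in c.
count = 2^3 = 8

Answer: 8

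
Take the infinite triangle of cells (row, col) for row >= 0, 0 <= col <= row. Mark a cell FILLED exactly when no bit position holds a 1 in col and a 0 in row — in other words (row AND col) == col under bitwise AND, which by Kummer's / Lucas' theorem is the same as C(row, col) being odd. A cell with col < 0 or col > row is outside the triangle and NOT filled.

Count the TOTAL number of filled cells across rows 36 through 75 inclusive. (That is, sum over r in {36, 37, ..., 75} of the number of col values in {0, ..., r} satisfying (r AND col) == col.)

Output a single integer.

Answer: 558

Derivation:
r36=100100 pc2: +4 =4
r37=100101 pc3: +8 =12
r38=100110 pc3: +8 =20
r39=100111 pc4: +16 =36
r40=101000 pc2: +4 =40
r41=101001 pc3: +8 =48
r42=101010 pc3: +8 =56
r43=101011 pc4: +16 =72
r44=101100 pc3: +8 =80
r45=101101 pc4: +16 =96
r46=101110 pc4: +16 =112
r47=101111 pc5: +32 =144
r48=110000 pc2: +4 =148
r49=110001 pc3: +8 =156
r50=110010 pc3: +8 =164
r51=110011 pc4: +16 =180
r52=110100 pc3: +8 =188
r53=110101 pc4: +16 =204
r54=110110 pc4: +16 =220
r55=110111 pc5: +32 =252
r56=111000 pc3: +8 =260
r57=111001 pc4: +16 =276
r58=111010 pc4: +16 =292
r59=111011 pc5: +32 =324
r60=111100 pc4: +16 =340
r61=111101 pc5: +32 =372
r62=111110 pc5: +32 =404
r63=111111 pc6: +64 =468
r64=1000000 pc1: +2 =470
r65=1000001 pc2: +4 =474
r66=1000010 pc2: +4 =478
r67=1000011 pc3: +8 =486
r68=1000100 pc2: +4 =490
r69=1000101 pc3: +8 =498
r70=1000110 pc3: +8 =506
r71=1000111 pc4: +16 =522
r72=1001000 pc2: +4 =526
r73=1001001 pc3: +8 =534
r74=1001010 pc3: +8 =542
r75=1001011 pc4: +16 =558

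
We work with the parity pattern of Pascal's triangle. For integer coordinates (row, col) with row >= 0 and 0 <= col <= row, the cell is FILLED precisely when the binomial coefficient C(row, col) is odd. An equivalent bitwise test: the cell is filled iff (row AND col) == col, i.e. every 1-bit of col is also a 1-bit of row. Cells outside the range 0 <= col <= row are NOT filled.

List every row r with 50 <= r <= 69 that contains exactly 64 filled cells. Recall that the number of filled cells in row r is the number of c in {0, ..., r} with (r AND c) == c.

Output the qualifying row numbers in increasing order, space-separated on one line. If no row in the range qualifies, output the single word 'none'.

Answer: 63

Derivation:
Row r has 2^popcount(r) filled cells, so we need popcount(r) = log2(64) = 6.
Scan r = 50..69 and keep those with exactly 6 one-bits:
r=50=110010 popcount=3 -> skip
r=51=110011 popcount=4 -> skip
r=52=110100 popcount=3 -> skip
r=53=110101 popcount=4 -> skip
r=54=110110 popcount=4 -> skip
r=55=110111 popcount=5 -> skip
r=56=111000 popcount=3 -> skip
r=57=111001 popcount=4 -> skip
r=58=111010 popcount=4 -> skip
r=59=111011 popcount=5 -> skip
r=60=111100 popcount=4 -> skip
r=61=111101 popcount=5 -> skip
r=62=111110 popcount=5 -> skip
r=63=111111 popcount=6 -> KEEP
r=64=1000000 popcount=1 -> skip
r=65=1000001 popcount=2 -> skip
r=66=1000010 popcount=2 -> skip
r=67=1000011 popcount=3 -> skip
r=68=1000100 popcount=2 -> skip
r=69=1000101 popcount=3 -> skip
Kept rows: 63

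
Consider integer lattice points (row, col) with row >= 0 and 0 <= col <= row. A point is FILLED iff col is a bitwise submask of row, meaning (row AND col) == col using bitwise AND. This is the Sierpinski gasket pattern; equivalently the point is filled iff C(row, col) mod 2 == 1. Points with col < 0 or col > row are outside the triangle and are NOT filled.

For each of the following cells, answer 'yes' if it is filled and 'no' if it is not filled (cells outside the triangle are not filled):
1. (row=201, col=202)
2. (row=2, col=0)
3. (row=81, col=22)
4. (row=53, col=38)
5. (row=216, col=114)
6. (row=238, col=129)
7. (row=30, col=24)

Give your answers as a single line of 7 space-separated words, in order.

Answer: no yes no no no no yes

Derivation:
(201,202): col outside [0, 201] -> not filled
(2,0): row=0b10, col=0b0, row AND col = 0b0 = 0; 0 == 0 -> filled
(81,22): row=0b1010001, col=0b10110, row AND col = 0b10000 = 16; 16 != 22 -> empty
(53,38): row=0b110101, col=0b100110, row AND col = 0b100100 = 36; 36 != 38 -> empty
(216,114): row=0b11011000, col=0b1110010, row AND col = 0b1010000 = 80; 80 != 114 -> empty
(238,129): row=0b11101110, col=0b10000001, row AND col = 0b10000000 = 128; 128 != 129 -> empty
(30,24): row=0b11110, col=0b11000, row AND col = 0b11000 = 24; 24 == 24 -> filled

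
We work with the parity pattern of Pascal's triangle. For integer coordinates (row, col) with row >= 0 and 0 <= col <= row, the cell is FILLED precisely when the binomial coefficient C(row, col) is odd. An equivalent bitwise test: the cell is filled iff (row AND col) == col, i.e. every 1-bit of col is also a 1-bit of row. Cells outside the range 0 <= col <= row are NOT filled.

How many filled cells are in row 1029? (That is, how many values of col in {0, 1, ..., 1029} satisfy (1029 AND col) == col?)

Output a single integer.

1029 in binary = 10000000101
popcount(1029) = number of 1-bits in 10000000101 = 3
A col c satisfies (1029 AND c) == c iff every set bit of c is also set in 1029; each of the 3 set bits of 1029 can independently be on or off in c.
count = 2^3 = 8

Answer: 8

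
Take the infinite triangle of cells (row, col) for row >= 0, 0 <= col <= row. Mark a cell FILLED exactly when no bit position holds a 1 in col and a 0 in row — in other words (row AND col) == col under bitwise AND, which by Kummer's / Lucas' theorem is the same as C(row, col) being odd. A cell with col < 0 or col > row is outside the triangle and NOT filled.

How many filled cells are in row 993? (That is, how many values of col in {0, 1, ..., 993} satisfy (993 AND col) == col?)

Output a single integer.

993 in binary = 1111100001
popcount(993) = number of 1-bits in 1111100001 = 6
A col c satisfies (993 AND c) == c iff every set bit of c is also set in 993; each of the 6 set bits of 993 can independently be on or off in c.
count = 2^6 = 64

Answer: 64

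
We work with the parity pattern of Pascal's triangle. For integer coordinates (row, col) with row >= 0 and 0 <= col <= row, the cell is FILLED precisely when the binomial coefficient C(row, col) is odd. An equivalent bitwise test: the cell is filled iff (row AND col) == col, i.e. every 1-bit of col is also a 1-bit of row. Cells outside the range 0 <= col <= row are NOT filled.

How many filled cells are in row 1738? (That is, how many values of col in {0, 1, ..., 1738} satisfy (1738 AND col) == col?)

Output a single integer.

1738 in binary = 11011001010
popcount(1738) = number of 1-bits in 11011001010 = 6
A col c satisfies (1738 AND c) == c iff every set bit of c is also set in 1738; each of the 6 set bits of 1738 can independently be on or off in c.
count = 2^6 = 64

Answer: 64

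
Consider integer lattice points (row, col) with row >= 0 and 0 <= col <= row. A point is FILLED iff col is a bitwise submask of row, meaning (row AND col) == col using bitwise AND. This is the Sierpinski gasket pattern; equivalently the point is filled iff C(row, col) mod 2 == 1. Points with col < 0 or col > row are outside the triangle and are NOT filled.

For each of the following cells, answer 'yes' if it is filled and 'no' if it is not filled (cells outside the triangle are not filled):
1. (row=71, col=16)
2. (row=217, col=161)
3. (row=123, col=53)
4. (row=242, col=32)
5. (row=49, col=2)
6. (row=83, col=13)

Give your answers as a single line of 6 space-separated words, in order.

Answer: no no no yes no no

Derivation:
(71,16): row=0b1000111, col=0b10000, row AND col = 0b0 = 0; 0 != 16 -> empty
(217,161): row=0b11011001, col=0b10100001, row AND col = 0b10000001 = 129; 129 != 161 -> empty
(123,53): row=0b1111011, col=0b110101, row AND col = 0b110001 = 49; 49 != 53 -> empty
(242,32): row=0b11110010, col=0b100000, row AND col = 0b100000 = 32; 32 == 32 -> filled
(49,2): row=0b110001, col=0b10, row AND col = 0b0 = 0; 0 != 2 -> empty
(83,13): row=0b1010011, col=0b1101, row AND col = 0b1 = 1; 1 != 13 -> empty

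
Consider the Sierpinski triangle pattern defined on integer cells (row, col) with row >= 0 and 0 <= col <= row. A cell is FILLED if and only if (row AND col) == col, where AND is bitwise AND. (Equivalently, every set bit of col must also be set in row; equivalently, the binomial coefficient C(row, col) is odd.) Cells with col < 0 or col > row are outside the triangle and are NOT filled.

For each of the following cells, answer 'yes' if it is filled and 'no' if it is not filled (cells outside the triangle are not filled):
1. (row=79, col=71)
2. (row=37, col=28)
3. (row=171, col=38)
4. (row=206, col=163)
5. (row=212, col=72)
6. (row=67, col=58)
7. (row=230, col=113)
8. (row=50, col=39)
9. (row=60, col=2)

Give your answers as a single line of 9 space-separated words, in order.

(79,71): row=0b1001111, col=0b1000111, row AND col = 0b1000111 = 71; 71 == 71 -> filled
(37,28): row=0b100101, col=0b11100, row AND col = 0b100 = 4; 4 != 28 -> empty
(171,38): row=0b10101011, col=0b100110, row AND col = 0b100010 = 34; 34 != 38 -> empty
(206,163): row=0b11001110, col=0b10100011, row AND col = 0b10000010 = 130; 130 != 163 -> empty
(212,72): row=0b11010100, col=0b1001000, row AND col = 0b1000000 = 64; 64 != 72 -> empty
(67,58): row=0b1000011, col=0b111010, row AND col = 0b10 = 2; 2 != 58 -> empty
(230,113): row=0b11100110, col=0b1110001, row AND col = 0b1100000 = 96; 96 != 113 -> empty
(50,39): row=0b110010, col=0b100111, row AND col = 0b100010 = 34; 34 != 39 -> empty
(60,2): row=0b111100, col=0b10, row AND col = 0b0 = 0; 0 != 2 -> empty

Answer: yes no no no no no no no no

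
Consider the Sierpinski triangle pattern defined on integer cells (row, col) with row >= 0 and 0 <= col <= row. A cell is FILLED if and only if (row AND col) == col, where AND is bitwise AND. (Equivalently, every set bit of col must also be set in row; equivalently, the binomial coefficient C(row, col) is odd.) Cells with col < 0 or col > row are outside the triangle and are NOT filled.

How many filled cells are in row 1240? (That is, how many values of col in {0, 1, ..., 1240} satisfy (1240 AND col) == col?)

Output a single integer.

1240 in binary = 10011011000
popcount(1240) = number of 1-bits in 10011011000 = 5
A col c satisfies (1240 AND c) == c iff every set bit of c is also set in 1240; each of the 5 set bits of 1240 can independently be on or off in c.
count = 2^5 = 32

Answer: 32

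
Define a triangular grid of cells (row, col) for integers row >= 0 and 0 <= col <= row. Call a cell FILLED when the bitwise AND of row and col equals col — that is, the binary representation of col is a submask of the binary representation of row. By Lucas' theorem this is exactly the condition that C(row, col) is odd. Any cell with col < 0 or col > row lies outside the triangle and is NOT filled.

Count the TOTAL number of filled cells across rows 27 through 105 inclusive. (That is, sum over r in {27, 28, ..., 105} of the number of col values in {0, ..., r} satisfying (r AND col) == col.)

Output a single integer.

r27=11011 pc4: +16 =16
r28=11100 pc3: +8 =24
r29=11101 pc4: +16 =40
r30=11110 pc4: +16 =56
r31=11111 pc5: +32 =88
r32=100000 pc1: +2 =90
r33=100001 pc2: +4 =94
r34=100010 pc2: +4 =98
r35=100011 pc3: +8 =106
r36=100100 pc2: +4 =110
r37=100101 pc3: +8 =118
r38=100110 pc3: +8 =126
r39=100111 pc4: +16 =142
r40=101000 pc2: +4 =146
r41=101001 pc3: +8 =154
r42=101010 pc3: +8 =162
r43=101011 pc4: +16 =178
r44=101100 pc3: +8 =186
r45=101101 pc4: +16 =202
r46=101110 pc4: +16 =218
r47=101111 pc5: +32 =250
r48=110000 pc2: +4 =254
r49=110001 pc3: +8 =262
r50=110010 pc3: +8 =270
r51=110011 pc4: +16 =286
r52=110100 pc3: +8 =294
r53=110101 pc4: +16 =310
r54=110110 pc4: +16 =326
r55=110111 pc5: +32 =358
r56=111000 pc3: +8 =366
r57=111001 pc4: +16 =382
r58=111010 pc4: +16 =398
r59=111011 pc5: +32 =430
r60=111100 pc4: +16 =446
r61=111101 pc5: +32 =478
r62=111110 pc5: +32 =510
r63=111111 pc6: +64 =574
r64=1000000 pc1: +2 =576
r65=1000001 pc2: +4 =580
r66=1000010 pc2: +4 =584
r67=1000011 pc3: +8 =592
r68=1000100 pc2: +4 =596
r69=1000101 pc3: +8 =604
r70=1000110 pc3: +8 =612
r71=1000111 pc4: +16 =628
r72=1001000 pc2: +4 =632
r73=1001001 pc3: +8 =640
r74=1001010 pc3: +8 =648
r75=1001011 pc4: +16 =664
r76=1001100 pc3: +8 =672
r77=1001101 pc4: +16 =688
r78=1001110 pc4: +16 =704
r79=1001111 pc5: +32 =736
r80=1010000 pc2: +4 =740
r81=1010001 pc3: +8 =748
r82=1010010 pc3: +8 =756
r83=1010011 pc4: +16 =772
r84=1010100 pc3: +8 =780
r85=1010101 pc4: +16 =796
r86=1010110 pc4: +16 =812
r87=1010111 pc5: +32 =844
r88=1011000 pc3: +8 =852
r89=1011001 pc4: +16 =868
r90=1011010 pc4: +16 =884
r91=1011011 pc5: +32 =916
r92=1011100 pc4: +16 =932
r93=1011101 pc5: +32 =964
r94=1011110 pc5: +32 =996
r95=1011111 pc6: +64 =1060
r96=1100000 pc2: +4 =1064
r97=1100001 pc3: +8 =1072
r98=1100010 pc3: +8 =1080
r99=1100011 pc4: +16 =1096
r100=1100100 pc3: +8 =1104
r101=1100101 pc4: +16 =1120
r102=1100110 pc4: +16 =1136
r103=1100111 pc5: +32 =1168
r104=1101000 pc3: +8 =1176
r105=1101001 pc4: +16 =1192

Answer: 1192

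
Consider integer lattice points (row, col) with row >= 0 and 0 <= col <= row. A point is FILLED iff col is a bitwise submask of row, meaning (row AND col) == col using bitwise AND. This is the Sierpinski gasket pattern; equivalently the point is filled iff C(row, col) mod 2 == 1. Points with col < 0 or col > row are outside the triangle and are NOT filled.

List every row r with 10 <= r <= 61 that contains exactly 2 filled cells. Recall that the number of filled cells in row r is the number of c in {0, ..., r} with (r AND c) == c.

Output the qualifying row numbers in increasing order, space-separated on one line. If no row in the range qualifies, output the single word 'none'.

Row r has 2^popcount(r) filled cells, so we need popcount(r) = log2(2) = 1.
Scan r = 10..61 and keep those with exactly 1 one-bits:
r=10=1010 popcount=2 -> skip
r=11=1011 popcount=3 -> skip
r=12=1100 popcount=2 -> skip
r=13=1101 popcount=3 -> skip
r=14=1110 popcount=3 -> skip
r=15=1111 popcount=4 -> skip
r=16=10000 popcount=1 -> KEEP
r=17=10001 popcount=2 -> skip
r=18=10010 popcount=2 -> skip
r=19=10011 popcount=3 -> skip
r=20=10100 popcount=2 -> skip
r=21=10101 popcount=3 -> skip
r=22=10110 popcount=3 -> skip
r=23=10111 popcount=4 -> skip
r=24=11000 popcount=2 -> skip
r=25=11001 popcount=3 -> skip
r=26=11010 popcount=3 -> skip
r=27=11011 popcount=4 -> skip
r=28=11100 popcount=3 -> skip
r=29=11101 popcount=4 -> skip
r=30=11110 popcount=4 -> skip
r=31=11111 popcount=5 -> skip
r=32=100000 popcount=1 -> KEEP
r=33=100001 popcount=2 -> skip
r=34=100010 popcount=2 -> skip
r=35=100011 popcount=3 -> skip
r=36=100100 popcount=2 -> skip
r=37=100101 popcount=3 -> skip
r=38=100110 popcount=3 -> skip
r=39=100111 popcount=4 -> skip
r=40=101000 popcount=2 -> skip
r=41=101001 popcount=3 -> skip
r=42=101010 popcount=3 -> skip
r=43=101011 popcount=4 -> skip
r=44=101100 popcount=3 -> skip
r=45=101101 popcount=4 -> skip
r=46=101110 popcount=4 -> skip
r=47=101111 popcount=5 -> skip
r=48=110000 popcount=2 -> skip
r=49=110001 popcount=3 -> skip
r=50=110010 popcount=3 -> skip
r=51=110011 popcount=4 -> skip
r=52=110100 popcount=3 -> skip
r=53=110101 popcount=4 -> skip
r=54=110110 popcount=4 -> skip
r=55=110111 popcount=5 -> skip
r=56=111000 popcount=3 -> skip
r=57=111001 popcount=4 -> skip
r=58=111010 popcount=4 -> skip
r=59=111011 popcount=5 -> skip
r=60=111100 popcount=4 -> skip
r=61=111101 popcount=5 -> skip
Kept rows: 16 32

Answer: 16 32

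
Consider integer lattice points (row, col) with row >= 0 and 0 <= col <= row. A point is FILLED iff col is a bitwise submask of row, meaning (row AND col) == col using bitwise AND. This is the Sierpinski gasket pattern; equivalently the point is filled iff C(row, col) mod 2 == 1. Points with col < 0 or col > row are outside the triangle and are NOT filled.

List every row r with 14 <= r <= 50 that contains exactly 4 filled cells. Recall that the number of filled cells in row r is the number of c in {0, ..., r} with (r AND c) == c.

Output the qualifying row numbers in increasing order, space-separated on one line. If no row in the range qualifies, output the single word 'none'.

Answer: 17 18 20 24 33 34 36 40 48

Derivation:
Row r has 2^popcount(r) filled cells, so we need popcount(r) = log2(4) = 2.
Scan r = 14..50 and keep those with exactly 2 one-bits:
r=14=1110 popcount=3 -> skip
r=15=1111 popcount=4 -> skip
r=16=10000 popcount=1 -> skip
r=17=10001 popcount=2 -> KEEP
r=18=10010 popcount=2 -> KEEP
r=19=10011 popcount=3 -> skip
r=20=10100 popcount=2 -> KEEP
r=21=10101 popcount=3 -> skip
r=22=10110 popcount=3 -> skip
r=23=10111 popcount=4 -> skip
r=24=11000 popcount=2 -> KEEP
r=25=11001 popcount=3 -> skip
r=26=11010 popcount=3 -> skip
r=27=11011 popcount=4 -> skip
r=28=11100 popcount=3 -> skip
r=29=11101 popcount=4 -> skip
r=30=11110 popcount=4 -> skip
r=31=11111 popcount=5 -> skip
r=32=100000 popcount=1 -> skip
r=33=100001 popcount=2 -> KEEP
r=34=100010 popcount=2 -> KEEP
r=35=100011 popcount=3 -> skip
r=36=100100 popcount=2 -> KEEP
r=37=100101 popcount=3 -> skip
r=38=100110 popcount=3 -> skip
r=39=100111 popcount=4 -> skip
r=40=101000 popcount=2 -> KEEP
r=41=101001 popcount=3 -> skip
r=42=101010 popcount=3 -> skip
r=43=101011 popcount=4 -> skip
r=44=101100 popcount=3 -> skip
r=45=101101 popcount=4 -> skip
r=46=101110 popcount=4 -> skip
r=47=101111 popcount=5 -> skip
r=48=110000 popcount=2 -> KEEP
r=49=110001 popcount=3 -> skip
r=50=110010 popcount=3 -> skip
Kept rows: 17 18 20 24 33 34 36 40 48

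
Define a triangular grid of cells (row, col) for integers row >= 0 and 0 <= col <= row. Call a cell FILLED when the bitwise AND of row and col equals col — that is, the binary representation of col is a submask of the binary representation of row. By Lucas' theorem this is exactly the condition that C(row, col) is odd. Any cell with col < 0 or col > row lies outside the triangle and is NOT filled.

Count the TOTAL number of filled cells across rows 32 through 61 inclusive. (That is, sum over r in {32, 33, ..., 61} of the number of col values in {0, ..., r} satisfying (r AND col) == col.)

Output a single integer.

r32=100000 pc1: +2 =2
r33=100001 pc2: +4 =6
r34=100010 pc2: +4 =10
r35=100011 pc3: +8 =18
r36=100100 pc2: +4 =22
r37=100101 pc3: +8 =30
r38=100110 pc3: +8 =38
r39=100111 pc4: +16 =54
r40=101000 pc2: +4 =58
r41=101001 pc3: +8 =66
r42=101010 pc3: +8 =74
r43=101011 pc4: +16 =90
r44=101100 pc3: +8 =98
r45=101101 pc4: +16 =114
r46=101110 pc4: +16 =130
r47=101111 pc5: +32 =162
r48=110000 pc2: +4 =166
r49=110001 pc3: +8 =174
r50=110010 pc3: +8 =182
r51=110011 pc4: +16 =198
r52=110100 pc3: +8 =206
r53=110101 pc4: +16 =222
r54=110110 pc4: +16 =238
r55=110111 pc5: +32 =270
r56=111000 pc3: +8 =278
r57=111001 pc4: +16 =294
r58=111010 pc4: +16 =310
r59=111011 pc5: +32 =342
r60=111100 pc4: +16 =358
r61=111101 pc5: +32 =390

Answer: 390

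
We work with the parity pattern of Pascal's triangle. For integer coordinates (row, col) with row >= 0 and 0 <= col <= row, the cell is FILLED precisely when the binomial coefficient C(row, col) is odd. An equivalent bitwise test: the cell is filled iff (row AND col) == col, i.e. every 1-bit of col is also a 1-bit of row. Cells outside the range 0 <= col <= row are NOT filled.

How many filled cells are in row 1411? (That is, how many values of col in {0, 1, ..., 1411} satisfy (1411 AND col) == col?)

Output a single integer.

1411 in binary = 10110000011
popcount(1411) = number of 1-bits in 10110000011 = 5
A col c satisfies (1411 AND c) == c iff every set bit of c is also set in 1411; each of the 5 set bits of 1411 can independently be on or off in c.
count = 2^5 = 32

Answer: 32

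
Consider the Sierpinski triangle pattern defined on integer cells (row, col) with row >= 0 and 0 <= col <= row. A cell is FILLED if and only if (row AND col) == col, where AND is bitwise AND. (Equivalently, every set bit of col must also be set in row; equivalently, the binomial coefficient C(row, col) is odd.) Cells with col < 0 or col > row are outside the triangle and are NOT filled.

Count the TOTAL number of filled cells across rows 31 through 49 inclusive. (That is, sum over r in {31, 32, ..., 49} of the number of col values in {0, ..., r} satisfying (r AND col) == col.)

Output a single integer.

r31=11111 pc5: +32 =32
r32=100000 pc1: +2 =34
r33=100001 pc2: +4 =38
r34=100010 pc2: +4 =42
r35=100011 pc3: +8 =50
r36=100100 pc2: +4 =54
r37=100101 pc3: +8 =62
r38=100110 pc3: +8 =70
r39=100111 pc4: +16 =86
r40=101000 pc2: +4 =90
r41=101001 pc3: +8 =98
r42=101010 pc3: +8 =106
r43=101011 pc4: +16 =122
r44=101100 pc3: +8 =130
r45=101101 pc4: +16 =146
r46=101110 pc4: +16 =162
r47=101111 pc5: +32 =194
r48=110000 pc2: +4 =198
r49=110001 pc3: +8 =206

Answer: 206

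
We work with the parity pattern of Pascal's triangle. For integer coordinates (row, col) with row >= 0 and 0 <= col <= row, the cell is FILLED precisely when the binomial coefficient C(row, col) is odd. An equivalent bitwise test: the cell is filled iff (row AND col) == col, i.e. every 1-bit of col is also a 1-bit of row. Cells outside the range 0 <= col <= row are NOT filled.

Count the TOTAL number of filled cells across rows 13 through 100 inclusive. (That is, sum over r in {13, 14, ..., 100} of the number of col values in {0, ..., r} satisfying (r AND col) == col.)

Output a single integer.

r13=1101 pc3: +8 =8
r14=1110 pc3: +8 =16
r15=1111 pc4: +16 =32
r16=10000 pc1: +2 =34
r17=10001 pc2: +4 =38
r18=10010 pc2: +4 =42
r19=10011 pc3: +8 =50
r20=10100 pc2: +4 =54
r21=10101 pc3: +8 =62
r22=10110 pc3: +8 =70
r23=10111 pc4: +16 =86
r24=11000 pc2: +4 =90
r25=11001 pc3: +8 =98
r26=11010 pc3: +8 =106
r27=11011 pc4: +16 =122
r28=11100 pc3: +8 =130
r29=11101 pc4: +16 =146
r30=11110 pc4: +16 =162
r31=11111 pc5: +32 =194
r32=100000 pc1: +2 =196
r33=100001 pc2: +4 =200
r34=100010 pc2: +4 =204
r35=100011 pc3: +8 =212
r36=100100 pc2: +4 =216
r37=100101 pc3: +8 =224
r38=100110 pc3: +8 =232
r39=100111 pc4: +16 =248
r40=101000 pc2: +4 =252
r41=101001 pc3: +8 =260
r42=101010 pc3: +8 =268
r43=101011 pc4: +16 =284
r44=101100 pc3: +8 =292
r45=101101 pc4: +16 =308
r46=101110 pc4: +16 =324
r47=101111 pc5: +32 =356
r48=110000 pc2: +4 =360
r49=110001 pc3: +8 =368
r50=110010 pc3: +8 =376
r51=110011 pc4: +16 =392
r52=110100 pc3: +8 =400
r53=110101 pc4: +16 =416
r54=110110 pc4: +16 =432
r55=110111 pc5: +32 =464
r56=111000 pc3: +8 =472
r57=111001 pc4: +16 =488
r58=111010 pc4: +16 =504
r59=111011 pc5: +32 =536
r60=111100 pc4: +16 =552
r61=111101 pc5: +32 =584
r62=111110 pc5: +32 =616
r63=111111 pc6: +64 =680
r64=1000000 pc1: +2 =682
r65=1000001 pc2: +4 =686
r66=1000010 pc2: +4 =690
r67=1000011 pc3: +8 =698
r68=1000100 pc2: +4 =702
r69=1000101 pc3: +8 =710
r70=1000110 pc3: +8 =718
r71=1000111 pc4: +16 =734
r72=1001000 pc2: +4 =738
r73=1001001 pc3: +8 =746
r74=1001010 pc3: +8 =754
r75=1001011 pc4: +16 =770
r76=1001100 pc3: +8 =778
r77=1001101 pc4: +16 =794
r78=1001110 pc4: +16 =810
r79=1001111 pc5: +32 =842
r80=1010000 pc2: +4 =846
r81=1010001 pc3: +8 =854
r82=1010010 pc3: +8 =862
r83=1010011 pc4: +16 =878
r84=1010100 pc3: +8 =886
r85=1010101 pc4: +16 =902
r86=1010110 pc4: +16 =918
r87=1010111 pc5: +32 =950
r88=1011000 pc3: +8 =958
r89=1011001 pc4: +16 =974
r90=1011010 pc4: +16 =990
r91=1011011 pc5: +32 =1022
r92=1011100 pc4: +16 =1038
r93=1011101 pc5: +32 =1070
r94=1011110 pc5: +32 =1102
r95=1011111 pc6: +64 =1166
r96=1100000 pc2: +4 =1170
r97=1100001 pc3: +8 =1178
r98=1100010 pc3: +8 =1186
r99=1100011 pc4: +16 =1202
r100=1100100 pc3: +8 =1210

Answer: 1210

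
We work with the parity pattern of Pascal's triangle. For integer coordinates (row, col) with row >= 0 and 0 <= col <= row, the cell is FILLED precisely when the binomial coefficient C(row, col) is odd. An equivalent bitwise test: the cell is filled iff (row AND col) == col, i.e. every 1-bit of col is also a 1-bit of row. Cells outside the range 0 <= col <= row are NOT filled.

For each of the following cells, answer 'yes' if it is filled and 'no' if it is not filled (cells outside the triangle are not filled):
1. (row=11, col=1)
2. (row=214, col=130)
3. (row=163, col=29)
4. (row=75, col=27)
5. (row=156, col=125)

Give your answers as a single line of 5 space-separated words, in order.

Answer: yes yes no no no

Derivation:
(11,1): row=0b1011, col=0b1, row AND col = 0b1 = 1; 1 == 1 -> filled
(214,130): row=0b11010110, col=0b10000010, row AND col = 0b10000010 = 130; 130 == 130 -> filled
(163,29): row=0b10100011, col=0b11101, row AND col = 0b1 = 1; 1 != 29 -> empty
(75,27): row=0b1001011, col=0b11011, row AND col = 0b1011 = 11; 11 != 27 -> empty
(156,125): row=0b10011100, col=0b1111101, row AND col = 0b11100 = 28; 28 != 125 -> empty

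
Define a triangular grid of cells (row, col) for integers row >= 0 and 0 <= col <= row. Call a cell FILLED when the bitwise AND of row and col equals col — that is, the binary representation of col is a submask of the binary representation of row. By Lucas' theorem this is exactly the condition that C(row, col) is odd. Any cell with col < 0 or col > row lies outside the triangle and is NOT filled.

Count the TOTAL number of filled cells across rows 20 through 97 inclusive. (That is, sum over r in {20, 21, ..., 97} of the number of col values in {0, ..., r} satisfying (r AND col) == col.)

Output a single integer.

Answer: 1128

Derivation:
r20=10100 pc2: +4 =4
r21=10101 pc3: +8 =12
r22=10110 pc3: +8 =20
r23=10111 pc4: +16 =36
r24=11000 pc2: +4 =40
r25=11001 pc3: +8 =48
r26=11010 pc3: +8 =56
r27=11011 pc4: +16 =72
r28=11100 pc3: +8 =80
r29=11101 pc4: +16 =96
r30=11110 pc4: +16 =112
r31=11111 pc5: +32 =144
r32=100000 pc1: +2 =146
r33=100001 pc2: +4 =150
r34=100010 pc2: +4 =154
r35=100011 pc3: +8 =162
r36=100100 pc2: +4 =166
r37=100101 pc3: +8 =174
r38=100110 pc3: +8 =182
r39=100111 pc4: +16 =198
r40=101000 pc2: +4 =202
r41=101001 pc3: +8 =210
r42=101010 pc3: +8 =218
r43=101011 pc4: +16 =234
r44=101100 pc3: +8 =242
r45=101101 pc4: +16 =258
r46=101110 pc4: +16 =274
r47=101111 pc5: +32 =306
r48=110000 pc2: +4 =310
r49=110001 pc3: +8 =318
r50=110010 pc3: +8 =326
r51=110011 pc4: +16 =342
r52=110100 pc3: +8 =350
r53=110101 pc4: +16 =366
r54=110110 pc4: +16 =382
r55=110111 pc5: +32 =414
r56=111000 pc3: +8 =422
r57=111001 pc4: +16 =438
r58=111010 pc4: +16 =454
r59=111011 pc5: +32 =486
r60=111100 pc4: +16 =502
r61=111101 pc5: +32 =534
r62=111110 pc5: +32 =566
r63=111111 pc6: +64 =630
r64=1000000 pc1: +2 =632
r65=1000001 pc2: +4 =636
r66=1000010 pc2: +4 =640
r67=1000011 pc3: +8 =648
r68=1000100 pc2: +4 =652
r69=1000101 pc3: +8 =660
r70=1000110 pc3: +8 =668
r71=1000111 pc4: +16 =684
r72=1001000 pc2: +4 =688
r73=1001001 pc3: +8 =696
r74=1001010 pc3: +8 =704
r75=1001011 pc4: +16 =720
r76=1001100 pc3: +8 =728
r77=1001101 pc4: +16 =744
r78=1001110 pc4: +16 =760
r79=1001111 pc5: +32 =792
r80=1010000 pc2: +4 =796
r81=1010001 pc3: +8 =804
r82=1010010 pc3: +8 =812
r83=1010011 pc4: +16 =828
r84=1010100 pc3: +8 =836
r85=1010101 pc4: +16 =852
r86=1010110 pc4: +16 =868
r87=1010111 pc5: +32 =900
r88=1011000 pc3: +8 =908
r89=1011001 pc4: +16 =924
r90=1011010 pc4: +16 =940
r91=1011011 pc5: +32 =972
r92=1011100 pc4: +16 =988
r93=1011101 pc5: +32 =1020
r94=1011110 pc5: +32 =1052
r95=1011111 pc6: +64 =1116
r96=1100000 pc2: +4 =1120
r97=1100001 pc3: +8 =1128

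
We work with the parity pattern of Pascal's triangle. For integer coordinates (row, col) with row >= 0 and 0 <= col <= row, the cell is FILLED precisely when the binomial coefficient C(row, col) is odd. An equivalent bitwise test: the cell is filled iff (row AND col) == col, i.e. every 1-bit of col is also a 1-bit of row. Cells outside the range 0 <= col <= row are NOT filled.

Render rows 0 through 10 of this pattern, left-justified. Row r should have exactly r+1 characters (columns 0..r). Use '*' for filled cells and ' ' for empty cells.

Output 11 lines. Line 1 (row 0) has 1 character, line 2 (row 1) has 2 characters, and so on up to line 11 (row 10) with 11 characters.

r0=0: *
r1=1: **
r2=10: * *
r3=11: ****
r4=100: *   *
r5=101: **  **
r6=110: * * * *
r7=111: ********
r8=1000: *       *
r9=1001: **      **
r10=1010: * *     * *

Answer: *
**
* *
****
*   *
**  **
* * * *
********
*       *
**      **
* *     * *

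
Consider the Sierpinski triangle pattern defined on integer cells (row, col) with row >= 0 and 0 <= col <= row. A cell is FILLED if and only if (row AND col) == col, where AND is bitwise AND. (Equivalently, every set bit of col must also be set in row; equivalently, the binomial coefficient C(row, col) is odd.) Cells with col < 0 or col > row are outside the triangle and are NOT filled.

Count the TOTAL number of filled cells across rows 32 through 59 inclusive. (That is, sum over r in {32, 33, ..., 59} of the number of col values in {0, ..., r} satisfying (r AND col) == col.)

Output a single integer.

r32=100000 pc1: +2 =2
r33=100001 pc2: +4 =6
r34=100010 pc2: +4 =10
r35=100011 pc3: +8 =18
r36=100100 pc2: +4 =22
r37=100101 pc3: +8 =30
r38=100110 pc3: +8 =38
r39=100111 pc4: +16 =54
r40=101000 pc2: +4 =58
r41=101001 pc3: +8 =66
r42=101010 pc3: +8 =74
r43=101011 pc4: +16 =90
r44=101100 pc3: +8 =98
r45=101101 pc4: +16 =114
r46=101110 pc4: +16 =130
r47=101111 pc5: +32 =162
r48=110000 pc2: +4 =166
r49=110001 pc3: +8 =174
r50=110010 pc3: +8 =182
r51=110011 pc4: +16 =198
r52=110100 pc3: +8 =206
r53=110101 pc4: +16 =222
r54=110110 pc4: +16 =238
r55=110111 pc5: +32 =270
r56=111000 pc3: +8 =278
r57=111001 pc4: +16 =294
r58=111010 pc4: +16 =310
r59=111011 pc5: +32 =342

Answer: 342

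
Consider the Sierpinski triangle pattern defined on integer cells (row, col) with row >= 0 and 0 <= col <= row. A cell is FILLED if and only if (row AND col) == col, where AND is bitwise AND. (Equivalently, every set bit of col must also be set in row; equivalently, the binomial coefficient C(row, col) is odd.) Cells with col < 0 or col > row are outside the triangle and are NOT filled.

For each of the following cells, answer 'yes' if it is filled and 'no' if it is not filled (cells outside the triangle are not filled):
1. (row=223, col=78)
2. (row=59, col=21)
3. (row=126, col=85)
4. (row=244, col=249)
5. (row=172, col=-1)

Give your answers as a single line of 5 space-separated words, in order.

Answer: yes no no no no

Derivation:
(223,78): row=0b11011111, col=0b1001110, row AND col = 0b1001110 = 78; 78 == 78 -> filled
(59,21): row=0b111011, col=0b10101, row AND col = 0b10001 = 17; 17 != 21 -> empty
(126,85): row=0b1111110, col=0b1010101, row AND col = 0b1010100 = 84; 84 != 85 -> empty
(244,249): col outside [0, 244] -> not filled
(172,-1): col outside [0, 172] -> not filled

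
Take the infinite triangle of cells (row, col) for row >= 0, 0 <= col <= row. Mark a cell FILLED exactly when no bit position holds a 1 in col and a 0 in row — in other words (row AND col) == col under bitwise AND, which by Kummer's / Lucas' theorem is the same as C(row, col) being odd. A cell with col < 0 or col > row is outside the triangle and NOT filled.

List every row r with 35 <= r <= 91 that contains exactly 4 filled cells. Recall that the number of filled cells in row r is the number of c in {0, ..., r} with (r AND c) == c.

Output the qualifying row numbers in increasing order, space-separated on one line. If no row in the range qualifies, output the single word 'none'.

Row r has 2^popcount(r) filled cells, so we need popcount(r) = log2(4) = 2.
Scan r = 35..91 and keep those with exactly 2 one-bits:
r=35=100011 popcount=3 -> skip
r=36=100100 popcount=2 -> KEEP
r=37=100101 popcount=3 -> skip
r=38=100110 popcount=3 -> skip
r=39=100111 popcount=4 -> skip
r=40=101000 popcount=2 -> KEEP
r=41=101001 popcount=3 -> skip
r=42=101010 popcount=3 -> skip
r=43=101011 popcount=4 -> skip
r=44=101100 popcount=3 -> skip
r=45=101101 popcount=4 -> skip
r=46=101110 popcount=4 -> skip
r=47=101111 popcount=5 -> skip
r=48=110000 popcount=2 -> KEEP
r=49=110001 popcount=3 -> skip
r=50=110010 popcount=3 -> skip
r=51=110011 popcount=4 -> skip
r=52=110100 popcount=3 -> skip
r=53=110101 popcount=4 -> skip
r=54=110110 popcount=4 -> skip
r=55=110111 popcount=5 -> skip
r=56=111000 popcount=3 -> skip
r=57=111001 popcount=4 -> skip
r=58=111010 popcount=4 -> skip
r=59=111011 popcount=5 -> skip
r=60=111100 popcount=4 -> skip
r=61=111101 popcount=5 -> skip
r=62=111110 popcount=5 -> skip
r=63=111111 popcount=6 -> skip
r=64=1000000 popcount=1 -> skip
r=65=1000001 popcount=2 -> KEEP
r=66=1000010 popcount=2 -> KEEP
r=67=1000011 popcount=3 -> skip
r=68=1000100 popcount=2 -> KEEP
r=69=1000101 popcount=3 -> skip
r=70=1000110 popcount=3 -> skip
r=71=1000111 popcount=4 -> skip
r=72=1001000 popcount=2 -> KEEP
r=73=1001001 popcount=3 -> skip
r=74=1001010 popcount=3 -> skip
r=75=1001011 popcount=4 -> skip
r=76=1001100 popcount=3 -> skip
r=77=1001101 popcount=4 -> skip
r=78=1001110 popcount=4 -> skip
r=79=1001111 popcount=5 -> skip
r=80=1010000 popcount=2 -> KEEP
r=81=1010001 popcount=3 -> skip
r=82=1010010 popcount=3 -> skip
r=83=1010011 popcount=4 -> skip
r=84=1010100 popcount=3 -> skip
r=85=1010101 popcount=4 -> skip
r=86=1010110 popcount=4 -> skip
r=87=1010111 popcount=5 -> skip
r=88=1011000 popcount=3 -> skip
r=89=1011001 popcount=4 -> skip
r=90=1011010 popcount=4 -> skip
r=91=1011011 popcount=5 -> skip
Kept rows: 36 40 48 65 66 68 72 80

Answer: 36 40 48 65 66 68 72 80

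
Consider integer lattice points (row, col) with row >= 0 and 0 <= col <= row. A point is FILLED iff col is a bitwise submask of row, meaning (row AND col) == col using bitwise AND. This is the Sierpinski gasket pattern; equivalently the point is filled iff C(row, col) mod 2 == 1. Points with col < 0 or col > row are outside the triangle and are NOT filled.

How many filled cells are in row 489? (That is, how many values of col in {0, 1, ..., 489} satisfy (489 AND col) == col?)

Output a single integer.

Answer: 64

Derivation:
489 in binary = 111101001
popcount(489) = number of 1-bits in 111101001 = 6
A col c satisfies (489 AND c) == c iff every set bit of c is also set in 489; each of the 6 set bits of 489 can independently be on or off in c.
count = 2^6 = 64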